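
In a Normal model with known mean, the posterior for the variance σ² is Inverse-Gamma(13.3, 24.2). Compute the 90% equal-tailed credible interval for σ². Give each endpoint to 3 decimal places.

[1.222, 3.055]

Inverse-Gamma(13.3, 24.2) quantiles: F⁻¹(0.05) and F⁻¹(0.95).
Equivalently, 1/σ² ~ Gamma(13.3, rate = 24.2); invert its 0.95 and 0.05 quantiles.
Posterior mean ≈ 1.967, SD ≈ 0.585; a Normal approximation gives roughly [1.005, 2.930].
Exact: lower = 1.222; upper = 3.055.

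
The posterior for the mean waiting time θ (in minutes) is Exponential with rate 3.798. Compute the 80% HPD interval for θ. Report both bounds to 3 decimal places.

The exponential density is strictly decreasing on [0, ∞), so the HPD interval is anchored at 0: [0, q] with P(θ ≤ q) = 0.80.
q = −ln(1 − 0.80) / 3.798 = 1.6094 / 3.798 = 0.424.

[0.000, 0.424]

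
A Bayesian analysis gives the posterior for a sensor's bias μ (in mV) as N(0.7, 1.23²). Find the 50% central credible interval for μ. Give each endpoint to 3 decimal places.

The posterior is symmetric, so the 50% equal-tailed interval is μ = 0.7 ± z·1.23 with z = 0.674.
Half-width: 0.674 × 1.23 = 0.830.
0.7 − 0.830 = -0.130; 0.7 + 0.830 = 1.530.

[-0.130, 1.530]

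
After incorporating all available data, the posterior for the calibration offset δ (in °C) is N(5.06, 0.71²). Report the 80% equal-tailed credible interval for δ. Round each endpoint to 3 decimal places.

The posterior is symmetric, so the 80% equal-tailed interval is δ = 5.06 ± z·0.71 with z = 1.282.
Half-width: 1.282 × 0.71 = 0.910.
5.06 − 0.910 = 4.150; 5.06 + 0.910 = 5.970.

[4.150, 5.970]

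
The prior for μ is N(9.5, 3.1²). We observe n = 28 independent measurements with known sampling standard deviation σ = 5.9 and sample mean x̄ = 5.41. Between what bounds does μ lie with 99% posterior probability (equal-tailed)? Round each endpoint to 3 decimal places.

[3.176, 8.581]

Posterior precision = 1/3.1² + 28/5.9² = 0.1041 + 0.8044 = 0.9084, so posterior SD = 1.0492.
Posterior mean = (9.5/3.1² + 28·5.41/5.9²) / 0.9084 = 5.8785.
Interval: 5.8785 ± 2.576 × 1.0492 → [3.176, 8.581].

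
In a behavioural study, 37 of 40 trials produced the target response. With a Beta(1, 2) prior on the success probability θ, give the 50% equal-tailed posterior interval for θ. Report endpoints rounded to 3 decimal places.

[0.855, 0.919]

Posterior: Beta(1+37, 2+3) = Beta(38, 5).
Equal-tailed 50% interval: the 0.25 and 0.75 quantiles of Beta(38, 5).
Posterior mean ≈ 0.884, SD ≈ 0.048; a Normal approximation gives roughly [0.851, 0.916].
Exact: F⁻¹(0.25) = 0.855; F⁻¹(0.75) = 0.919.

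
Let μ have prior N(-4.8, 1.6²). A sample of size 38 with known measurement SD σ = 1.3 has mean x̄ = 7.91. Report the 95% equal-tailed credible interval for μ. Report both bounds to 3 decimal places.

[7.283, 8.103]

Posterior precision = 1/1.6² + 38/1.3² = 0.3906 + 22.4852 = 22.8758, so posterior SD = 0.2091.
Posterior mean = (-4.8/1.6² + 38·7.91/1.3²) / 22.8758 = 7.6930.
Interval: 7.6930 ± 1.960 × 0.2091 → [7.283, 8.103].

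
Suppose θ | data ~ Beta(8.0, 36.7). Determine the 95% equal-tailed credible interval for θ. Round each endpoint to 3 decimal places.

[0.083, 0.303]

Posterior: Beta(8.0, 36.7).
Equal-tailed 95% interval: the 0.025 and 0.975 quantiles of Beta(8.0, 36.7).
Posterior mean ≈ 0.179, SD ≈ 0.057; a Normal approximation gives roughly [0.068, 0.290].
Exact: F⁻¹(0.025) = 0.083; F⁻¹(0.975) = 0.303.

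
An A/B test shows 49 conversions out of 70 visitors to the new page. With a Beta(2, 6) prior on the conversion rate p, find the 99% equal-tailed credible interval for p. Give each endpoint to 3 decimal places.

[0.510, 0.783]

Posterior: Beta(2+49, 6+21) = Beta(51, 27).
Equal-tailed 99% interval: the 0.005 and 0.995 quantiles of Beta(51, 27).
Posterior mean ≈ 0.654, SD ≈ 0.054; a Normal approximation gives roughly [0.516, 0.792].
Exact: F⁻¹(0.005) = 0.510; F⁻¹(0.995) = 0.783.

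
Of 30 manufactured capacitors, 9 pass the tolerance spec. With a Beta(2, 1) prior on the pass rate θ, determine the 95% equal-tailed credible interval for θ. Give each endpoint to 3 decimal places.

Posterior: Beta(2+9, 1+21) = Beta(11, 22).
Equal-tailed 95% interval: the 0.025 and 0.975 quantiles of Beta(11, 22).
Posterior mean ≈ 0.333, SD ≈ 0.081; a Normal approximation gives roughly [0.175, 0.492].
Exact: F⁻¹(0.025) = 0.186; F⁻¹(0.975) = 0.500.

[0.186, 0.500]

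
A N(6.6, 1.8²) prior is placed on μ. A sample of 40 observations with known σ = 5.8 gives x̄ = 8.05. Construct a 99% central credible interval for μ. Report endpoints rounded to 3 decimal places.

[5.646, 9.856]

Posterior precision = 1/1.8² + 40/5.8² = 0.3086 + 1.1891 = 1.4977, so posterior SD = 0.8171.
Posterior mean = (6.6/1.8² + 40·8.05/5.8²) / 1.4977 = 7.7512.
Interval: 7.7512 ± 2.576 × 0.8171 → [5.646, 9.856].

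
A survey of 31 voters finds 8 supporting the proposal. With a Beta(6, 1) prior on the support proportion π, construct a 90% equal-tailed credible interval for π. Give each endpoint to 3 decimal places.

[0.245, 0.500]

Posterior: Beta(6+8, 1+23) = Beta(14, 24).
Equal-tailed 90% interval: the 0.05 and 0.95 quantiles of Beta(14, 24).
Posterior mean ≈ 0.368, SD ≈ 0.077; a Normal approximation gives roughly [0.241, 0.495].
Exact: F⁻¹(0.05) = 0.245; F⁻¹(0.95) = 0.500.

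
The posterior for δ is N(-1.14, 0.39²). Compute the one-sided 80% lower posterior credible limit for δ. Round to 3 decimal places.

-1.468

Need L with P(δ ≥ L) = 0.80: L = -1.14 − z_{0.2}·0.39.
z = 0.842; L = -1.14 − 0.842 × 0.39 = -1.468.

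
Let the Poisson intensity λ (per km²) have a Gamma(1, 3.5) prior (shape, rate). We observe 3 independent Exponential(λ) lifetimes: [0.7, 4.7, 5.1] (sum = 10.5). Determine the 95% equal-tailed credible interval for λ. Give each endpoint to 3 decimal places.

[0.078, 0.626]

Posterior: Gamma(1+3, 3.5+10.5) = Gamma(4, 14.0) (shape, rate).
Equal-tailed 95% interval: Gamma(4, 14.0) quantiles at 0.025 and 0.975.
Posterior mean ≈ 0.286, SD ≈ 0.143; a Normal approximation gives roughly [0.006, 0.566].
Exact: lower = 0.078; upper = 0.626.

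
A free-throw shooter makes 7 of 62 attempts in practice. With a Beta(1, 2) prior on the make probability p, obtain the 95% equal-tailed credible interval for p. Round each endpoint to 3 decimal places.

[0.056, 0.212]

Posterior: Beta(1+7, 2+55) = Beta(8, 57).
Equal-tailed 95% interval: the 0.025 and 0.975 quantiles of Beta(8, 57).
Posterior mean ≈ 0.123, SD ≈ 0.040; a Normal approximation gives roughly [0.044, 0.202].
Exact: F⁻¹(0.025) = 0.056; F⁻¹(0.975) = 0.212.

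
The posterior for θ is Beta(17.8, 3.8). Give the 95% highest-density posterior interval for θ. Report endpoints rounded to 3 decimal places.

[0.667, 0.963]

The posterior is unimodal and skewed, so the HPD interval has equal density at both endpoints and is the shortest 95% interval.
Solving f(0.667) = f(0.963) with F(0.963) − F(0.667) = 0.95 gives [0.667, 0.963].
For comparison, the equal-tailed interval is [0.642, 0.950]; the HPD is narrower and shifted toward the mode.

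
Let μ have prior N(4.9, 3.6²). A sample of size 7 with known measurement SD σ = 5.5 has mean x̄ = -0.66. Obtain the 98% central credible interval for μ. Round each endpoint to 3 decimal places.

[-3.458, 4.918]

Posterior precision = 1/3.6² + 7/5.5² = 0.0772 + 0.2314 = 0.3086, so posterior SD = 1.8002.
Posterior mean = (4.9/3.6² + 7·-0.66/5.5²) / 0.3086 = 0.7303.
Interval: 0.7303 ± 2.326 × 1.8002 → [-3.458, 4.918].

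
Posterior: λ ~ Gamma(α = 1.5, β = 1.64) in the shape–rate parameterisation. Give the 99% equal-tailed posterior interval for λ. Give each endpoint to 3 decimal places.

Posterior: Gamma(shape 1.5, rate 1.64).
Equal-tailed 99% interval: Gamma(1.5, 1.64) quantiles at 0.005 and 0.995.
Posterior mean ≈ 0.915, SD ≈ 0.747; a Normal approximation gives roughly [-1.009, 2.838].
Exact: lower = 0.022; upper = 3.914.

[0.022, 3.914]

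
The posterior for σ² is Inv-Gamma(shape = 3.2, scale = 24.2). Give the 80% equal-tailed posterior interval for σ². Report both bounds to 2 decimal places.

Inverse-Gamma(3.2, 24.2) quantiles: F⁻¹(0.1) and F⁻¹(0.9).
Equivalently, 1/σ² ~ Gamma(3.2, rate = 24.2); invert its 0.9 and 0.1 quantiles.
Posterior mean ≈ 11.00, SD ≈ 10.04; a Normal approximation gives roughly [-1.87, 23.87].
Exact: lower = 4.32; upper = 19.74.

[4.32, 19.74]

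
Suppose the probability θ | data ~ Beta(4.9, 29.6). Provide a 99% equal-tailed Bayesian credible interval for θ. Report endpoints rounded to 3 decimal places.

[0.032, 0.327]

Posterior: Beta(4.9, 29.6).
Equal-tailed 99% interval: the 0.005 and 0.995 quantiles of Beta(4.9, 29.6).
Posterior mean ≈ 0.142, SD ≈ 0.059; a Normal approximation gives roughly [-0.009, 0.293].
Exact: F⁻¹(0.005) = 0.032; F⁻¹(0.995) = 0.327.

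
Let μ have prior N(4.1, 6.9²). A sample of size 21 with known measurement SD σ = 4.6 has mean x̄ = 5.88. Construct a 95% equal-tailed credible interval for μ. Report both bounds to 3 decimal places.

[3.896, 7.790]

Posterior precision = 1/6.9² + 21/4.6² = 0.0210 + 0.9924 = 1.0134, so posterior SD = 0.9933.
Posterior mean = (4.1/6.9² + 21·5.88/4.6²) / 1.0134 = 5.8431.
Interval: 5.8431 ± 1.960 × 0.9933 → [3.896, 7.790].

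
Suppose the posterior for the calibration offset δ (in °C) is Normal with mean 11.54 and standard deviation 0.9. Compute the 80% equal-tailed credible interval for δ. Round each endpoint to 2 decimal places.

The posterior is symmetric, so the 80% equal-tailed interval is δ = 11.54 ± z·0.9 with z = 1.282.
Half-width: 1.282 × 0.9 = 1.15.
11.54 − 1.15 = 10.39; 11.54 + 1.15 = 12.69.

[10.39, 12.69]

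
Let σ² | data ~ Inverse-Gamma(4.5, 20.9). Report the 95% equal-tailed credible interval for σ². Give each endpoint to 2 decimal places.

[2.20, 15.48]

Inverse-Gamma(4.5, 20.9) quantiles: F⁻¹(0.025) and F⁻¹(0.975).
Equivalently, 1/σ² ~ Gamma(4.5, rate = 20.9); invert its 0.975 and 0.025 quantiles.
Posterior mean ≈ 5.97, SD ≈ 3.78; a Normal approximation gives roughly [-1.43, 13.37].
Exact: lower = 2.20; upper = 15.48.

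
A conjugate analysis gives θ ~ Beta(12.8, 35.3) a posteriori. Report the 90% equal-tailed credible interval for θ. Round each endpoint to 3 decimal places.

Posterior: Beta(12.8, 35.3).
Equal-tailed 90% interval: the 0.05 and 0.95 quantiles of Beta(12.8, 35.3).
Posterior mean ≈ 0.266, SD ≈ 0.063; a Normal approximation gives roughly [0.162, 0.370].
Exact: F⁻¹(0.05) = 0.168; F⁻¹(0.95) = 0.375.

[0.168, 0.375]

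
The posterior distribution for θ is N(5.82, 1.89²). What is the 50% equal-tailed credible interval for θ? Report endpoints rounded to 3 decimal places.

[4.545, 7.095]

The posterior is symmetric, so the 50% equal-tailed interval is θ = 5.82 ± z·1.89 with z = 0.674.
Half-width: 0.674 × 1.89 = 1.275.
5.82 − 1.275 = 4.545; 5.82 + 1.275 = 7.095.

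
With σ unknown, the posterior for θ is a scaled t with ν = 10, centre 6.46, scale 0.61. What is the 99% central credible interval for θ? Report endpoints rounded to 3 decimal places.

[4.527, 8.393]

The t_10 distribution is symmetric; the 99% interval is 6.46 ± t·0.61 with t_{0.995,10} = 3.169.
Half-width: 3.169 × 0.61 = 1.933.
6.46 − 1.933 = 4.527; 6.46 + 1.933 = 8.393.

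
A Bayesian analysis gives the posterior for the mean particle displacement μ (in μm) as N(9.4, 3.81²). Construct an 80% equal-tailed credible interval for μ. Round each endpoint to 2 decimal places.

The posterior is symmetric, so the 80% equal-tailed interval is μ = 9.4 ± z·3.81 with z = 1.282.
Half-width: 1.282 × 3.81 = 4.88.
9.4 − 4.88 = 4.52; 9.4 + 4.88 = 14.28.

[4.52, 14.28]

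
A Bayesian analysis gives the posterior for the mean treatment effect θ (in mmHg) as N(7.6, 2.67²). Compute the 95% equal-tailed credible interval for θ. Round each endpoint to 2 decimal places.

[2.37, 12.83]

The posterior is symmetric, so the 95% equal-tailed interval is θ = 7.6 ± z·2.67 with z = 1.960.
Half-width: 1.960 × 2.67 = 5.23.
7.6 − 5.23 = 2.37; 7.6 + 5.23 = 12.83.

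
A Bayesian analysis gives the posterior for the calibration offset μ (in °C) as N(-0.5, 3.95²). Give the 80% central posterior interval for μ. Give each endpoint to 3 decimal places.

The posterior is symmetric, so the 80% equal-tailed interval is μ = -0.5 ± z·3.95 with z = 1.282.
Half-width: 1.282 × 3.95 = 5.062.
-0.5 − 5.062 = -5.562; -0.5 + 5.062 = 4.562.

[-5.562, 4.562]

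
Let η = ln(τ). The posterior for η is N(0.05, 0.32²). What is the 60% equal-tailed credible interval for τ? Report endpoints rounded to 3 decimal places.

On the log scale the 60% interval is 0.05 ± 0.842 × 0.32 = [-0.2193, 0.3193].
Exponentiate: [e^-0.2193, e^0.3193] = [0.803, 1.376].

[0.803, 1.376]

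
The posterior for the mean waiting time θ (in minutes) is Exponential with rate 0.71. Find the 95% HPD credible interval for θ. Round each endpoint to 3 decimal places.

[0.000, 4.219]

The exponential density is strictly decreasing on [0, ∞), so the HPD interval is anchored at 0: [0, q] with P(θ ≤ q) = 0.95.
q = −ln(1 − 0.95) / 0.71 = 2.9957 / 0.71 = 4.219.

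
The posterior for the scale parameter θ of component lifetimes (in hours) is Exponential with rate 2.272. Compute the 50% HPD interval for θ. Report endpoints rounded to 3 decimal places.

The exponential density is strictly decreasing on [0, ∞), so the HPD interval is anchored at 0: [0, q] with P(θ ≤ q) = 0.50.
q = −ln(1 − 0.50) / 2.272 = 0.6931 / 2.272 = 0.305.

[0.000, 0.305]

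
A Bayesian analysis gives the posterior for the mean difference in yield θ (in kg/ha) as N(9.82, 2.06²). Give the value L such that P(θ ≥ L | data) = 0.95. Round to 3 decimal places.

6.432

Need L with P(θ ≥ L) = 0.95: L = 9.82 − z_{0.05}·2.06.
z = 1.645; L = 9.82 − 1.645 × 2.06 = 6.432.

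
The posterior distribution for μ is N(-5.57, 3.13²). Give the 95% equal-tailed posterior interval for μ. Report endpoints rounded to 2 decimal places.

[-11.70, 0.56]

The posterior is symmetric, so the 95% equal-tailed interval is μ = -5.57 ± z·3.13 with z = 1.960.
Half-width: 1.960 × 3.13 = 6.13.
-5.57 − 6.13 = -11.70; -5.57 + 6.13 = 0.56.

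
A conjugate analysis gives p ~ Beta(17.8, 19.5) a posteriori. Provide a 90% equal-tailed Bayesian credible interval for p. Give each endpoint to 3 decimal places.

Posterior: Beta(17.8, 19.5).
Equal-tailed 90% interval: the 0.05 and 0.95 quantiles of Beta(17.8, 19.5).
Posterior mean ≈ 0.477, SD ≈ 0.081; a Normal approximation gives roughly [0.344, 0.610].
Exact: F⁻¹(0.05) = 0.345; F⁻¹(0.95) = 0.611.

[0.345, 0.611]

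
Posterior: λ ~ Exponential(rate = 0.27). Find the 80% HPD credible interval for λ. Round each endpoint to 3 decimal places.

The exponential density is strictly decreasing on [0, ∞), so the HPD interval is anchored at 0: [0, q] with P(λ ≤ q) = 0.80.
q = −ln(1 − 0.80) / 0.27 = 1.6094 / 0.27 = 5.961.

[0.000, 5.961]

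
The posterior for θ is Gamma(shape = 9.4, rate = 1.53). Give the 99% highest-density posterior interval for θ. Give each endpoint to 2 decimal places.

[1.91, 11.99]

The posterior is unimodal and skewed, so the HPD interval has equal density at both endpoints and is the shortest 99% interval.
Solving f(1.91) = f(11.99) with F(11.99) − F(1.91) = 0.99 gives [1.91, 11.99].
For comparison, the equal-tailed interval is [2.20, 12.52]; the HPD is narrower and shifted toward the mode.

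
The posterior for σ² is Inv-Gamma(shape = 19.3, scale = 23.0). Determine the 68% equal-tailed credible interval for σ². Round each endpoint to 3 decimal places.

Inverse-Gamma(19.3, 23.0) quantiles: F⁻¹(0.16) and F⁻¹(0.84).
Equivalently, 1/σ² ~ Gamma(19.3, rate = 23.0); invert its 0.84 and 0.16 quantiles.
Posterior mean ≈ 1.257, SD ≈ 0.302; a Normal approximation gives roughly [0.956, 1.557].
Exact: lower = 0.973; upper = 1.537.

[0.973, 1.537]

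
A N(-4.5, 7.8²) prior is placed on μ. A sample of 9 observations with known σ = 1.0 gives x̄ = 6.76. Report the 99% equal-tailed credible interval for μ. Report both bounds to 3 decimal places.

Posterior precision = 1/7.8² + 9/1.0² = 0.0164 + 9.0000 = 9.0164, so posterior SD = 0.3330.
Posterior mean = (-4.5/7.8² + 9·6.76/1.0²) / 9.0164 = 6.7395.
Interval: 6.7395 ± 2.576 × 0.3330 → [5.882, 7.597].

[5.882, 7.597]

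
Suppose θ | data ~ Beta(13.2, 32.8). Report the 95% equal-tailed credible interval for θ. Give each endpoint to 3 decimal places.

Posterior: Beta(13.2, 32.8).
Equal-tailed 95% interval: the 0.025 and 0.975 quantiles of Beta(13.2, 32.8).
Posterior mean ≈ 0.287, SD ≈ 0.066; a Normal approximation gives roughly [0.158, 0.416].
Exact: F⁻¹(0.025) = 0.167; F⁻¹(0.975) = 0.424.

[0.167, 0.424]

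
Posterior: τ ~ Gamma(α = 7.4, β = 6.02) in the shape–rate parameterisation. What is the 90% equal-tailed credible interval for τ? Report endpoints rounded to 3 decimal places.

[0.592, 2.054]

Posterior: Gamma(shape 7.4, rate 6.02).
Equal-tailed 90% interval: Gamma(7.4, 6.02) quantiles at 0.05 and 0.95.
Posterior mean ≈ 1.229, SD ≈ 0.452; a Normal approximation gives roughly [0.486, 1.973].
Exact: lower = 0.592; upper = 2.054.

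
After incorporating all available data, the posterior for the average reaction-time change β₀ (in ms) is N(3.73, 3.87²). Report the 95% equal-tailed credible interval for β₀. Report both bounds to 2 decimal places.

The posterior is symmetric, so the 95% equal-tailed interval is β₀ = 3.73 ± z·3.87 with z = 1.960.
Half-width: 1.960 × 3.87 = 7.59.
3.73 − 7.59 = -3.86; 3.73 + 7.59 = 11.32.

[-3.86, 11.32]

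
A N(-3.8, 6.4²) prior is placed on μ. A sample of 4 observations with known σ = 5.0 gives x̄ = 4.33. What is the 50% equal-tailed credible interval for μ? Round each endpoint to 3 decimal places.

[1.683, 4.824]

Posterior precision = 1/6.4² + 4/5.0² = 0.0244 + 0.1600 = 0.1844, so posterior SD = 2.3286.
Posterior mean = (-3.8/6.4² + 4·4.33/5.0²) / 0.1844 = 3.2537.
Interval: 3.2537 ± 0.674 × 2.3286 → [1.683, 4.824].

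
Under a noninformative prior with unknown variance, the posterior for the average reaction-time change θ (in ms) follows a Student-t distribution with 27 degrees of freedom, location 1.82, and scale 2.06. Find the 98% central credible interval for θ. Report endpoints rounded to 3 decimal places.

The t_27 distribution is symmetric; the 98% interval is 1.82 ± t·2.06 with t_{0.99,27} = 2.473.
Half-width: 2.473 × 2.06 = 5.094.
1.82 − 5.094 = -3.274; 1.82 + 5.094 = 6.914.

[-3.274, 6.914]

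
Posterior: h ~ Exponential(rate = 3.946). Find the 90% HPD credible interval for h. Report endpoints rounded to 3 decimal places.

[0.000, 0.584]

The exponential density is strictly decreasing on [0, ∞), so the HPD interval is anchored at 0: [0, q] with P(h ≤ q) = 0.90.
q = −ln(1 − 0.90) / 3.946 = 2.3026 / 3.946 = 0.584.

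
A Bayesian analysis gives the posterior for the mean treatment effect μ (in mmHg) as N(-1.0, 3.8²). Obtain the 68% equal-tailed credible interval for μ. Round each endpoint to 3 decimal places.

[-4.779, 2.779]

The posterior is symmetric, so the 68% equal-tailed interval is μ = -1.0 ± z·3.8 with z = 0.994.
Half-width: 0.994 × 3.8 = 3.779.
-1.0 − 3.779 = -4.779; -1.0 + 3.779 = 2.779.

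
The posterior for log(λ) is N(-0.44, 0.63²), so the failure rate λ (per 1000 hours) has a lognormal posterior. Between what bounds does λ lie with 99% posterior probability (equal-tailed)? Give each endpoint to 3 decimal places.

On the log scale the 99% interval is -0.44 ± 2.576 × 0.63 = [-2.0628, 1.1828].
Exponentiate: [e^-2.0628, e^1.1828] = [0.127, 3.263].

[0.127, 3.263]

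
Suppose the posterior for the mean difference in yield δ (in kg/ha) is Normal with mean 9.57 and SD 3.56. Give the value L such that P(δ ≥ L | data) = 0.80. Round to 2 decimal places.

Need L with P(δ ≥ L) = 0.80: L = 9.57 − z_{0.2}·3.56.
z = 0.842; L = 9.57 − 0.842 × 3.56 = 6.57.

6.57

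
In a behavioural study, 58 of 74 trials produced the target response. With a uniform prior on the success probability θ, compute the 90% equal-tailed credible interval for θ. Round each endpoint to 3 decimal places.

Posterior: Beta(1+58, 1+16) = Beta(59, 17).
Equal-tailed 90% interval: the 0.05 and 0.95 quantiles of Beta(59, 17).
Posterior mean ≈ 0.776, SD ≈ 0.047; a Normal approximation gives roughly [0.698, 0.854].
Exact: F⁻¹(0.05) = 0.694; F⁻¹(0.95) = 0.850.

[0.694, 0.850]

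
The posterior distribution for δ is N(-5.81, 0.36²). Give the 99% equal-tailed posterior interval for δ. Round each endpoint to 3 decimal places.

The posterior is symmetric, so the 99% equal-tailed interval is δ = -5.81 ± z·0.36 with z = 2.576.
Half-width: 2.576 × 0.36 = 0.927.
-5.81 − 0.927 = -6.737; -5.81 + 0.927 = -4.883.

[-6.737, -4.883]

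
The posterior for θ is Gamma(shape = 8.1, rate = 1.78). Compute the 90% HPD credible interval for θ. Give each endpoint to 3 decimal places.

[1.987, 7.023]

The posterior is unimodal and skewed, so the HPD interval has equal density at both endpoints and is the shortest 90% interval.
Solving f(1.987) = f(7.023) with F(7.023) − F(1.987) = 0.90 gives [1.987, 7.023].
For comparison, the equal-tailed interval is [2.276, 7.459]; the HPD is narrower and shifted toward the mode.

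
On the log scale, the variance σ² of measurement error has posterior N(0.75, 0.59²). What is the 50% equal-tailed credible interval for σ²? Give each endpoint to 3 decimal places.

[1.422, 3.152]

On the log scale the 50% interval is 0.75 ± 0.674 × 0.59 = [0.3521, 1.1479].
Exponentiate: [e^0.3521, e^1.1479] = [1.422, 3.152].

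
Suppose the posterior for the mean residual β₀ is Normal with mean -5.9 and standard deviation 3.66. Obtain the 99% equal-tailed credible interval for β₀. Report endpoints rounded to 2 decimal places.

[-15.33, 3.53]

The posterior is symmetric, so the 99% equal-tailed interval is β₀ = -5.9 ± z·3.66 with z = 2.576.
Half-width: 2.576 × 3.66 = 9.43.
-5.9 − 9.43 = -15.33; -5.9 + 9.43 = 3.53.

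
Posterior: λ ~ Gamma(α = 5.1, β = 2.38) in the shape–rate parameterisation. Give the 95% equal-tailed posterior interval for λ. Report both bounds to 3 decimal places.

Posterior: Gamma(shape 5.1, rate 2.38).
Equal-tailed 95% interval: Gamma(5.1, 2.38) quantiles at 0.025 and 0.975.
Posterior mean ≈ 2.143, SD ≈ 0.949; a Normal approximation gives roughly [0.283, 4.003].
Exact: lower = 0.706; upper = 4.364.

[0.706, 4.364]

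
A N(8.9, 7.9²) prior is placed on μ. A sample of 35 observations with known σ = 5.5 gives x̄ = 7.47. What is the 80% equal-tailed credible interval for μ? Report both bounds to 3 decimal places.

[6.306, 8.673]

Posterior precision = 1/7.9² + 35/5.5² = 0.0160 + 1.1570 = 1.1730, so posterior SD = 0.9233.
Posterior mean = (8.9/7.9² + 35·7.47/5.5²) / 1.1730 = 7.4895.
Interval: 7.4895 ± 1.282 × 0.9233 → [6.306, 8.673].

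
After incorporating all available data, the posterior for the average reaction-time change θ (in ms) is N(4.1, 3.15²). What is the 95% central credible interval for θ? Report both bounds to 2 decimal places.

[-2.07, 10.27]

The posterior is symmetric, so the 95% equal-tailed interval is θ = 4.1 ± z·3.15 with z = 1.960.
Half-width: 1.960 × 3.15 = 6.17.
4.1 − 6.17 = -2.07; 4.1 + 6.17 = 10.27.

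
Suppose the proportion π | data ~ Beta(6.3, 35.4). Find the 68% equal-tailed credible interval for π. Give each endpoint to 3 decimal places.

[0.097, 0.205]

Posterior: Beta(6.3, 35.4).
Equal-tailed 68% interval: the 0.16 and 0.84 quantiles of Beta(6.3, 35.4).
Posterior mean ≈ 0.151, SD ≈ 0.055; a Normal approximation gives roughly [0.097, 0.206].
Exact: F⁻¹(0.16) = 0.097; F⁻¹(0.84) = 0.205.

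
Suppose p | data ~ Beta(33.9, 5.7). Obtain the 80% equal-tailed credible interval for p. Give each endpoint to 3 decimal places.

Posterior: Beta(33.9, 5.7).
Equal-tailed 80% interval: the 0.1 and 0.9 quantiles of Beta(33.9, 5.7).
Posterior mean ≈ 0.856, SD ≈ 0.055; a Normal approximation gives roughly [0.785, 0.927].
Exact: F⁻¹(0.1) = 0.782; F⁻¹(0.9) = 0.922.

[0.782, 0.922]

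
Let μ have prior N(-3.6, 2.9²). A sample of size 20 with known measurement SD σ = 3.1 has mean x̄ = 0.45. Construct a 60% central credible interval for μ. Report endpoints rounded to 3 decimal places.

Posterior precision = 1/2.9² + 20/3.1² = 0.1189 + 2.0812 = 2.2001, so posterior SD = 0.6742.
Posterior mean = (-3.6/2.9² + 20·0.45/3.1²) / 2.2001 = 0.2311.
Interval: 0.2311 ± 0.842 × 0.6742 → [-0.336, 0.799].

[-0.336, 0.799]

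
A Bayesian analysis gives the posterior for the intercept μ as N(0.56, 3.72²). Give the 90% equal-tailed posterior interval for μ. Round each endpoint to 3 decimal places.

The posterior is symmetric, so the 90% equal-tailed interval is μ = 0.56 ± z·3.72 with z = 1.645.
Half-width: 1.645 × 3.72 = 6.119.
0.56 − 6.119 = -5.559; 0.56 + 6.119 = 6.679.

[-5.559, 6.679]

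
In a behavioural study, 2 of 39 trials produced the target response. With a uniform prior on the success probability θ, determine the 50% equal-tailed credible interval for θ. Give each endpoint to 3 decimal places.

Posterior: Beta(1+2, 1+37) = Beta(3, 38).
Equal-tailed 50% interval: the 0.25 and 0.75 quantiles of Beta(3, 38).
Posterior mean ≈ 0.073, SD ≈ 0.040; a Normal approximation gives roughly [0.046, 0.100].
Exact: F⁻¹(0.25) = 0.043; F⁻¹(0.75) = 0.096.

[0.043, 0.096]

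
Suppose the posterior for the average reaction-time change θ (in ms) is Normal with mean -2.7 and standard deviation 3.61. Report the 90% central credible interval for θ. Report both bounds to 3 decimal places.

[-8.638, 3.238]

The posterior is symmetric, so the 90% equal-tailed interval is θ = -2.7 ± z·3.61 with z = 1.645.
Half-width: 1.645 × 3.61 = 5.938.
-2.7 − 5.938 = -8.638; -2.7 + 5.938 = 3.238.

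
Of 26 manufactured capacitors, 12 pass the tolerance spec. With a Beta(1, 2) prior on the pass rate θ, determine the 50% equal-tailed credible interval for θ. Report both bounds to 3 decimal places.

[0.385, 0.510]

Posterior: Beta(1+12, 2+14) = Beta(13, 16).
Equal-tailed 50% interval: the 0.25 and 0.75 quantiles of Beta(13, 16).
Posterior mean ≈ 0.448, SD ≈ 0.091; a Normal approximation gives roughly [0.387, 0.510].
Exact: F⁻¹(0.25) = 0.385; F⁻¹(0.75) = 0.510.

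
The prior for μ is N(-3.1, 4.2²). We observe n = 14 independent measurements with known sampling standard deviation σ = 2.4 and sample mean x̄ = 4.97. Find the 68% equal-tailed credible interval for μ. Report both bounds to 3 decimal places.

Posterior precision = 1/4.2² + 14/2.4² = 0.0567 + 2.4306 = 2.4872, so posterior SD = 0.6341.
Posterior mean = (-3.1/4.2² + 14·4.97/2.4²) / 2.4872 = 4.7861.
Interval: 4.7861 ± 0.994 × 0.6341 → [4.156, 5.417].

[4.156, 5.417]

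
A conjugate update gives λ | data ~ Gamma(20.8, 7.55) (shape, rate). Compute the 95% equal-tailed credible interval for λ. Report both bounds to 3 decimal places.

[1.701, 4.059]

Posterior: Gamma(shape 20.8, rate 7.55).
Equal-tailed 95% interval: Gamma(20.8, 7.55) quantiles at 0.025 and 0.975.
Posterior mean ≈ 2.755, SD ≈ 0.604; a Normal approximation gives roughly [1.571, 3.939].
Exact: lower = 1.701; upper = 4.059.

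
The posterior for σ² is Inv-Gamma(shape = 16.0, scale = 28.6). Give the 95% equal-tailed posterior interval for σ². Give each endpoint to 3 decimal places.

[1.156, 3.127]

Inverse-Gamma(16.0, 28.6) quantiles: F⁻¹(0.025) and F⁻¹(0.975).
Equivalently, 1/σ² ~ Gamma(16.0, rate = 28.6); invert its 0.975 and 0.025 quantiles.
Posterior mean ≈ 1.907, SD ≈ 0.510; a Normal approximation gives roughly [0.908, 2.905].
Exact: lower = 1.156; upper = 3.127.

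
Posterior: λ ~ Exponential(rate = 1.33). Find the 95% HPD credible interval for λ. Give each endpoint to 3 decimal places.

The exponential density is strictly decreasing on [0, ∞), so the HPD interval is anchored at 0: [0, q] with P(λ ≤ q) = 0.95.
q = −ln(1 − 0.95) / 1.33 = 2.9957 / 1.33 = 2.252.

[0.000, 2.252]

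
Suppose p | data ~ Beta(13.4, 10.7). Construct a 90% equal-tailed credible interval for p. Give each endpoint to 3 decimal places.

Posterior: Beta(13.4, 10.7).
Equal-tailed 90% interval: the 0.05 and 0.95 quantiles of Beta(13.4, 10.7).
Posterior mean ≈ 0.556, SD ≈ 0.099; a Normal approximation gives roughly [0.393, 0.719].
Exact: F⁻¹(0.05) = 0.390; F⁻¹(0.95) = 0.717.

[0.390, 0.717]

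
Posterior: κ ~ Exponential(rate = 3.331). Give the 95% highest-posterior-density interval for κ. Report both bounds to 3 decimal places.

The exponential density is strictly decreasing on [0, ∞), so the HPD interval is anchored at 0: [0, q] with P(κ ≤ q) = 0.95.
q = −ln(1 − 0.95) / 3.331 = 2.9957 / 3.331 = 0.899.

[0.000, 0.899]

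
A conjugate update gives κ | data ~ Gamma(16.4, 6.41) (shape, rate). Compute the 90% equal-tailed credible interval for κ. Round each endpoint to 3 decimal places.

Posterior: Gamma(shape 16.4, rate 6.41).
Equal-tailed 90% interval: Gamma(16.4, 6.41) quantiles at 0.05 and 0.95.
Posterior mean ≈ 2.559, SD ≈ 0.632; a Normal approximation gives roughly [1.519, 3.598].
Exact: lower = 1.615; upper = 3.679.

[1.615, 3.679]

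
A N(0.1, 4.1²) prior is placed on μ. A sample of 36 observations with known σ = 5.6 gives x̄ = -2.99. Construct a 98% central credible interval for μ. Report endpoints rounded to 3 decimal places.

Posterior precision = 1/4.1² + 36/5.6² = 0.0595 + 1.1480 = 1.2074, so posterior SD = 0.9101.
Posterior mean = (0.1/4.1² + 36·-2.99/5.6²) / 1.2074 = -2.8378.
Interval: -2.8378 ± 2.326 × 0.9101 → [-4.955, -0.721].

[-4.955, -0.721]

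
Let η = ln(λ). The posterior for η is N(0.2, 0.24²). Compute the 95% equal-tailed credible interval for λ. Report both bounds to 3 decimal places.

On the log scale the 95% interval is 0.2 ± 1.960 × 0.24 = [-0.2704, 0.6704].
Exponentiate: [e^-0.2704, e^0.6704] = [0.763, 1.955].

[0.763, 1.955]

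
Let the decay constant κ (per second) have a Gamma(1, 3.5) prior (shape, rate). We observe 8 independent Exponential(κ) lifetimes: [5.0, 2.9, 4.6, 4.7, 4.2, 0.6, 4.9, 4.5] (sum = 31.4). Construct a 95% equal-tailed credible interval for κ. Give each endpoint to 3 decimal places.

[0.118, 0.452]

Posterior: Gamma(1+8, 3.5+31.4) = Gamma(9, 34.9) (shape, rate).
Equal-tailed 95% interval: Gamma(9, 34.9) quantiles at 0.025 and 0.975.
Posterior mean ≈ 0.258, SD ≈ 0.086; a Normal approximation gives roughly [0.089, 0.426].
Exact: lower = 0.118; upper = 0.452.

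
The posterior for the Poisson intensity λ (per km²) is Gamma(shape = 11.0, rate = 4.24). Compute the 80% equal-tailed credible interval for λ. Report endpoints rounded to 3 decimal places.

[1.656, 3.634]

Posterior: Gamma(shape 11.0, rate 4.24).
Equal-tailed 80% interval: Gamma(11.0, 4.24) quantiles at 0.1 and 0.9.
Posterior mean ≈ 2.594, SD ≈ 0.782; a Normal approximation gives roughly [1.592, 3.597].
Exact: lower = 1.656; upper = 3.634.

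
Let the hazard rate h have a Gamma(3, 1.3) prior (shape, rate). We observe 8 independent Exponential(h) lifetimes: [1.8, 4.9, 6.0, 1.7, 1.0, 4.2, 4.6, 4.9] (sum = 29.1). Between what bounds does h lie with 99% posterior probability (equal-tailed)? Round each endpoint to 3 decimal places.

Posterior: Gamma(3+8, 1.3+29.1) = Gamma(11, 30.4) (shape, rate).
Equal-tailed 99% interval: Gamma(11, 30.4) quantiles at 0.005 and 0.995.
Posterior mean ≈ 0.362, SD ≈ 0.109; a Normal approximation gives roughly [0.081, 0.643].
Exact: lower = 0.142; upper = 0.704.

[0.142, 0.704]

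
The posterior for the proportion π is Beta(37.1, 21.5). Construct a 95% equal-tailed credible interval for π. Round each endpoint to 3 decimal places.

Posterior: Beta(37.1, 21.5).
Equal-tailed 95% interval: the 0.025 and 0.975 quantiles of Beta(37.1, 21.5).
Posterior mean ≈ 0.633, SD ≈ 0.062; a Normal approximation gives roughly [0.511, 0.755].
Exact: F⁻¹(0.025) = 0.507; F⁻¹(0.975) = 0.751.

[0.507, 0.751]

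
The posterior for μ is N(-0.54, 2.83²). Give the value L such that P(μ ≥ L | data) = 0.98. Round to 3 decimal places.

-6.352

Need L with P(μ ≥ L) = 0.98: L = -0.54 − z_{0.02}·2.83.
z = 2.054; L = -0.54 − 2.054 × 2.83 = -6.352.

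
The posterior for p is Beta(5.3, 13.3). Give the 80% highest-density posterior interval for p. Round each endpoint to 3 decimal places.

The posterior is unimodal and skewed, so the HPD interval has equal density at both endpoints and is the shortest 80% interval.
Solving f(0.143) = f(0.404) with F(0.404) − F(0.143) = 0.80 gives [0.143, 0.404].
For comparison, the equal-tailed interval is [0.158, 0.422]; the HPD is narrower and shifted toward the mode.

[0.143, 0.404]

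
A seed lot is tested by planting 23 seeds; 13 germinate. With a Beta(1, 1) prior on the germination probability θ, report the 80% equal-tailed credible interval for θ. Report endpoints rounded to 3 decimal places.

Posterior: Beta(1+13, 1+10) = Beta(14, 11).
Equal-tailed 80% interval: the 0.1 and 0.9 quantiles of Beta(14, 11).
Posterior mean ≈ 0.560, SD ≈ 0.097; a Normal approximation gives roughly [0.435, 0.685].
Exact: F⁻¹(0.1) = 0.433; F⁻¹(0.9) = 0.685.

[0.433, 0.685]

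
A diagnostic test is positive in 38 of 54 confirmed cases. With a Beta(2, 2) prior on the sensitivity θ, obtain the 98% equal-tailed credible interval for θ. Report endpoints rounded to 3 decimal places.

Posterior: Beta(2+38, 2+16) = Beta(40, 18).
Equal-tailed 98% interval: the 0.01 and 0.99 quantiles of Beta(40, 18).
Posterior mean ≈ 0.690, SD ≈ 0.060; a Normal approximation gives roughly [0.550, 0.830].
Exact: F⁻¹(0.01) = 0.542; F⁻¹(0.99) = 0.819.

[0.542, 0.819]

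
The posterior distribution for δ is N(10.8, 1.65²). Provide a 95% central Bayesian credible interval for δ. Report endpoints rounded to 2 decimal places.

The posterior is symmetric, so the 95% equal-tailed interval is δ = 10.8 ± z·1.65 with z = 1.960.
Half-width: 1.960 × 1.65 = 3.23.
10.8 − 3.23 = 7.57; 10.8 + 3.23 = 14.03.

[7.57, 14.03]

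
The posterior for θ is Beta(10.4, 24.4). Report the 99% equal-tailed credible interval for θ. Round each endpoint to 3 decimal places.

Posterior: Beta(10.4, 24.4).
Equal-tailed 99% interval: the 0.005 and 0.995 quantiles of Beta(10.4, 24.4).
Posterior mean ≈ 0.299, SD ≈ 0.077; a Normal approximation gives roughly [0.102, 0.496].
Exact: F⁻¹(0.005) = 0.128; F⁻¹(0.995) = 0.512.

[0.128, 0.512]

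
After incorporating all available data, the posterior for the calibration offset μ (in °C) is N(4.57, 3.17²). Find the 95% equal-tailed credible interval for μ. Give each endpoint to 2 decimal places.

[-1.64, 10.78]

The posterior is symmetric, so the 95% equal-tailed interval is μ = 4.57 ± z·3.17 with z = 1.960.
Half-width: 1.960 × 3.17 = 6.21.
4.57 − 6.21 = -1.64; 4.57 + 6.21 = 10.78.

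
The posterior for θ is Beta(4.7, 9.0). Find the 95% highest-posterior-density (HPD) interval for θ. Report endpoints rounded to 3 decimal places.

The posterior is unimodal and skewed, so the HPD interval has equal density at both endpoints and is the shortest 95% interval.
Solving f(0.113) = f(0.585) with F(0.585) − F(0.113) = 0.95 gives [0.113, 0.585].
For comparison, the equal-tailed interval is [0.127, 0.603]; the HPD is narrower and shifted toward the mode.

[0.113, 0.585]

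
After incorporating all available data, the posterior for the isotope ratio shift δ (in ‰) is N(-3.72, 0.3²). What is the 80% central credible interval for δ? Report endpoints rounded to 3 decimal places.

[-4.104, -3.336]

The posterior is symmetric, so the 80% equal-tailed interval is δ = -3.72 ± z·0.3 with z = 1.282.
Half-width: 1.282 × 0.3 = 0.384.
-3.72 − 0.384 = -4.104; -3.72 + 0.384 = -3.336.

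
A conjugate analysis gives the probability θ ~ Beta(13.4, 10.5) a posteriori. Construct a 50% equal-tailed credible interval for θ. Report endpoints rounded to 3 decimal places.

Posterior: Beta(13.4, 10.5).
Equal-tailed 50% interval: the 0.25 and 0.75 quantiles of Beta(13.4, 10.5).
Posterior mean ≈ 0.561, SD ≈ 0.099; a Normal approximation gives roughly [0.494, 0.628].
Exact: F⁻¹(0.25) = 0.493; F⁻¹(0.75) = 0.630.

[0.493, 0.630]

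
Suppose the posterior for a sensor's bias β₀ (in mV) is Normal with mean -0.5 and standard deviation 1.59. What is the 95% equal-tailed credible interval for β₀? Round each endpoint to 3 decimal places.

The posterior is symmetric, so the 95% equal-tailed interval is β₀ = -0.5 ± z·1.59 with z = 1.960.
Half-width: 1.960 × 1.59 = 3.116.
-0.5 − 3.116 = -3.616; -0.5 + 3.116 = 2.616.

[-3.616, 2.616]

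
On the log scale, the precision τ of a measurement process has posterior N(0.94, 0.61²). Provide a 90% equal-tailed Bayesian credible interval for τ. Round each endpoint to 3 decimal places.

[0.939, 6.982]

On the log scale the 90% interval is 0.94 ± 1.645 × 0.61 = [-0.0634, 1.9434].
Exponentiate: [e^-0.0634, e^1.9434] = [0.939, 6.982].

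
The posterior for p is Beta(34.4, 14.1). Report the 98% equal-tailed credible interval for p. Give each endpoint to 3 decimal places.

Posterior: Beta(34.4, 14.1).
Equal-tailed 98% interval: the 0.01 and 0.99 quantiles of Beta(34.4, 14.1).
Posterior mean ≈ 0.709, SD ≈ 0.065; a Normal approximation gives roughly [0.559, 0.859].
Exact: F⁻¹(0.01) = 0.549; F⁻¹(0.99) = 0.845.

[0.549, 0.845]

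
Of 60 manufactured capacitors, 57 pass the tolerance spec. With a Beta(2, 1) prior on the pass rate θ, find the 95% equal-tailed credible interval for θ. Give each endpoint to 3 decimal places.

Posterior: Beta(2+57, 1+3) = Beta(59, 4).
Equal-tailed 95% interval: the 0.025 and 0.975 quantiles of Beta(59, 4).
Posterior mean ≈ 0.937, SD ≈ 0.030; a Normal approximation gives roughly [0.877, 0.996].
Exact: F⁻¹(0.025) = 0.865; F⁻¹(0.975) = 0.982.

[0.865, 0.982]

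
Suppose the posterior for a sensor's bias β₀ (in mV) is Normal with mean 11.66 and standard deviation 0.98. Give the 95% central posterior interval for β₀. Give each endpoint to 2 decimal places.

The posterior is symmetric, so the 95% equal-tailed interval is β₀ = 11.66 ± z·0.98 with z = 1.960.
Half-width: 1.960 × 0.98 = 1.92.
11.66 − 1.92 = 9.74; 11.66 + 1.92 = 13.58.

[9.74, 13.58]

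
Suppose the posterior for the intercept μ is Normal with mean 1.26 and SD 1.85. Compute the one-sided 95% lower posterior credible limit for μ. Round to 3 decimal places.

Need L with P(μ ≥ L) = 0.95: L = 1.26 − z_{0.05}·1.85.
z = 1.645; L = 1.26 − 1.645 × 1.85 = -1.783.

-1.783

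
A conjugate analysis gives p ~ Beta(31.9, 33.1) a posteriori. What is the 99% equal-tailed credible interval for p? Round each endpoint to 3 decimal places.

Posterior: Beta(31.9, 33.1).
Equal-tailed 99% interval: the 0.005 and 0.995 quantiles of Beta(31.9, 33.1).
Posterior mean ≈ 0.491, SD ≈ 0.062; a Normal approximation gives roughly [0.332, 0.649].
Exact: F⁻¹(0.005) = 0.335; F⁻¹(0.995) = 0.648.

[0.335, 0.648]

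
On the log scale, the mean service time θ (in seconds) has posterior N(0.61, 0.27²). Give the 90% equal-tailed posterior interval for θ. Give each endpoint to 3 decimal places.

On the log scale the 90% interval is 0.61 ± 1.645 × 0.27 = [0.1659, 1.0541].
Exponentiate: [e^0.1659, e^1.0541] = [1.180, 2.869].

[1.180, 2.869]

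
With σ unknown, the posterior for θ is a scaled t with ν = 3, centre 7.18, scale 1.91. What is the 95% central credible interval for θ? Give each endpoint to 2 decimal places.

The t_3 distribution is symmetric; the 95% interval is 7.18 ± t·1.91 with t_{0.975,3} = 3.182.
Half-width: 3.182 × 1.91 = 6.08.
7.18 − 6.08 = 1.10; 7.18 + 6.08 = 13.26.

[1.10, 13.26]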